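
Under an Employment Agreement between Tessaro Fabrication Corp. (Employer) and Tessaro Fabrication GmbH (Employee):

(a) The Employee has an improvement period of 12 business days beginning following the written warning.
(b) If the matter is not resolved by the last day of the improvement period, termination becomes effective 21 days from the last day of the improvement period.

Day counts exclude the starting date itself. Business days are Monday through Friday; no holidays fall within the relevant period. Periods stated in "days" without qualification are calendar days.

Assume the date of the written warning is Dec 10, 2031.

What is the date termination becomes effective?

The last day of the improvement period: 12 business days after Wednesday, Dec 10, 2031, skipping weekends — Dec 11, Dec 12, Dec 15, Dec 16, …, Dec 24, Dec 25, Dec 26 — lands on Friday, Dec 26, 2031.
The date termination becomes effective: 21 calendar days after Dec 26, 2031 is Jan 16, 2032.

Jan 16, 2032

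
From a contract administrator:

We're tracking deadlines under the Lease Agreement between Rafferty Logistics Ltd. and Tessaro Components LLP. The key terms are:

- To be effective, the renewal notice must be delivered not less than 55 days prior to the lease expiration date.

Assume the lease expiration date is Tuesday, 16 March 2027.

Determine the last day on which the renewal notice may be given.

20 January 2027

Counting back 55 calendar days from 16 March 2027 gives 20 January 2027.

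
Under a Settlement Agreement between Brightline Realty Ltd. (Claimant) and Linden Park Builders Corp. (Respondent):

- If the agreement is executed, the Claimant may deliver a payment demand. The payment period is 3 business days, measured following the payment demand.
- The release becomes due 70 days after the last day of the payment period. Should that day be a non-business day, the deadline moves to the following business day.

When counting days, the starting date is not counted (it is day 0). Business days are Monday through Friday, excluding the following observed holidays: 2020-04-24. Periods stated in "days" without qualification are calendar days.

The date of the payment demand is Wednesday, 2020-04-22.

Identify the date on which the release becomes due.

The last day of the payment period: counting 3 business days from Wednesday, 2020-04-22 (Apr 23, Apr 27, Apr 28, skipping weekends and the listed holiday on Apr 24) reaches Tuesday, 2020-04-28.
The date on which the release becomes due: 70 calendar days after 2020-04-28 is 2020-07-07. 2020-07-07 is a Tuesday and is not a listed holiday, so no roll-forward applies.

2020-07-07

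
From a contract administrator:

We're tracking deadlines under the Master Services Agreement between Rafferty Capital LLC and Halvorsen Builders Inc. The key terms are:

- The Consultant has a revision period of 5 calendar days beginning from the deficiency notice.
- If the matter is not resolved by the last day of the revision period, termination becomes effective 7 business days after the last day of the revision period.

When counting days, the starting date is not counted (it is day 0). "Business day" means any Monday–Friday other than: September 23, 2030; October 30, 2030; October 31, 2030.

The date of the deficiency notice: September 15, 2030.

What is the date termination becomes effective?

October 2, 2030

Adding 5 calendar days to September 15, 2030 gives September 20, 2030, which is the last day of the revision period.
The date termination becomes effective: counting 7 business days from Friday, September 20, 2030 (Sep 24, Sep 25, Sep 26, Sep 27, Sep 30, Oct 1, Oct 2, skipping weekends and the listed holiday on Sep 23) reaches Wednesday, October 2, 2030.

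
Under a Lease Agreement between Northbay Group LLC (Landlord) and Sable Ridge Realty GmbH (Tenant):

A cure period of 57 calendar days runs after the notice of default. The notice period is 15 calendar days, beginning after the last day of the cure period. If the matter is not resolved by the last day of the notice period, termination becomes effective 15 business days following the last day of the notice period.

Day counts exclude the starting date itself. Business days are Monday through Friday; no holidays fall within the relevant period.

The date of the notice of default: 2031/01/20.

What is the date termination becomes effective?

Adding 57 calendar days to 2031/01/20 gives 2031/03/18, which is the last day of the cure period.
The last day of the notice period: 2031/03/18 + 15 days = 2031/04/02.
The date termination becomes effective: 15 business days after Wednesday, 2031/04/02, skipping weekends — Apr 3, Apr 4, Apr 7, Apr 8, …, Apr 21, Apr 22, Apr 23 — lands on Wednesday, 2031/04/23.

2031/04/23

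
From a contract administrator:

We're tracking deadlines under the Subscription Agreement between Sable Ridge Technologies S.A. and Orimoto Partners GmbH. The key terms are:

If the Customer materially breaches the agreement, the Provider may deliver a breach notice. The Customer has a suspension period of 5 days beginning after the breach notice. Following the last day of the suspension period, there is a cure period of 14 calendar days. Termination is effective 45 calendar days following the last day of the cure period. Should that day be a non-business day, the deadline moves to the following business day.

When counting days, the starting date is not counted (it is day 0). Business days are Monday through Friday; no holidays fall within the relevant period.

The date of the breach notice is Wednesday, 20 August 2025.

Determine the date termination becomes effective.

Adding 5 calendar days to 20 August 2025 gives 25 August 2025, which is the last day of the suspension period.
The last day of the cure period: 25 August 2025 + 14 days = 8 September 2025.
The date termination becomes effective: 8 September 2025 + 45 days = 23 October 2025. 23 October 2025 is a Thursday, so no roll-forward applies.

23 October 2025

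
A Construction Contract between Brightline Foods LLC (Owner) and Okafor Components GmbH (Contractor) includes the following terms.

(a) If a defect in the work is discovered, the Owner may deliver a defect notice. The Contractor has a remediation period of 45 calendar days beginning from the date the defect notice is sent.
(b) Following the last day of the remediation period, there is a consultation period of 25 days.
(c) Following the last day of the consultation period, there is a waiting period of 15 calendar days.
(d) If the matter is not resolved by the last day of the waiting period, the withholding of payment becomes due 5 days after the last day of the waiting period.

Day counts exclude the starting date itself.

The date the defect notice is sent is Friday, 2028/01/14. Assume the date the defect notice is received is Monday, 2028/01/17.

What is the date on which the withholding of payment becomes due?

2028/04/13

The last day of the remediation period: 2028/01/14 + 45 days = 2028/02/28.
The last day of the consultation period: 25 calendar days after 2028/02/28 is 2028/03/24.
The last day of the waiting period: 15 calendar days after 2028/03/24 is 2028/04/08.
The date on which the withholding of payment becomes due: 2028/04/08 + 5 days = 2028/04/13.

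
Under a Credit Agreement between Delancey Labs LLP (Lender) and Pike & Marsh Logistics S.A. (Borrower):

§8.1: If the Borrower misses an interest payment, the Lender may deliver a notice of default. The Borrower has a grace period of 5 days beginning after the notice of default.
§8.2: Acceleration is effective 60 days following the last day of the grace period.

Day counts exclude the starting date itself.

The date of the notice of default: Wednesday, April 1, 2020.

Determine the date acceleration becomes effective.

June 5, 2020

Adding 5 calendar days to April 1, 2020 gives April 6, 2020, which is the last day of the grace period.
The date acceleration becomes effective: April 6, 2020 + 60 days = June 5, 2020.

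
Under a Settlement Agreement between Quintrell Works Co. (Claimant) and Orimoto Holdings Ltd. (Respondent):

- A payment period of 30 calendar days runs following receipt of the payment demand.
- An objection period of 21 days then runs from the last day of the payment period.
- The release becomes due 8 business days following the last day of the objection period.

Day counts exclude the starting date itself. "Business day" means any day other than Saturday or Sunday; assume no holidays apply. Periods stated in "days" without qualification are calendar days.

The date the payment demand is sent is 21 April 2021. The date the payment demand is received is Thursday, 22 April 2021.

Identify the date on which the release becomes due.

Adding 30 calendar days to 22 April 2021 gives 22 May 2021, which is the last day of the payment period.
The last day of the objection period: 21 calendar days after 22 May 2021 is 12 June 2021.
From Saturday, 12 June 2021, 8 business days (Jun 14, Jun 15, Jun 16, Jun 17, Jun 18, Jun 21, Jun 22, Jun 23, skipping weekends) brings us to Wednesday, 23 June 2021, which is the date on which the release becomes due.

23 June 2021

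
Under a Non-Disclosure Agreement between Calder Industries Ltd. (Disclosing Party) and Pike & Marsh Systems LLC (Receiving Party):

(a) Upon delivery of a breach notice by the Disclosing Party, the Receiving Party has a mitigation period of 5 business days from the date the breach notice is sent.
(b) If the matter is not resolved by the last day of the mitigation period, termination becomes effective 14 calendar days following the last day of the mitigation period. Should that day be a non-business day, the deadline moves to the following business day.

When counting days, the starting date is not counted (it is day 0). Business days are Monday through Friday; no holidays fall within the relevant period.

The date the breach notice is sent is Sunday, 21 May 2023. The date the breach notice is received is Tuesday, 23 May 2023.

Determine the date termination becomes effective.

The last day of the mitigation period: counting 5 business days from Sunday, 21 May 2023 (May 22, May 23, May 24, May 25, May 26, skipping weekends) reaches Friday, 26 May 2023.
The date termination becomes effective: 14 calendar days after 26 May 2023 is 9 June 2023. 9 June 2023 is a Friday, so no roll-forward applies.

9 June 2023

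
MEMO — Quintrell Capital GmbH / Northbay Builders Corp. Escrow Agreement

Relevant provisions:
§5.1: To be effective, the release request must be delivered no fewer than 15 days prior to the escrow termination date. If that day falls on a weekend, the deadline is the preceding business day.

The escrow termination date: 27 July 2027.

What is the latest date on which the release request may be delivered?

12 July 2027

27 July 2027 minus 15 days is 12 July 2027. That is a Monday, so no adjustment is needed.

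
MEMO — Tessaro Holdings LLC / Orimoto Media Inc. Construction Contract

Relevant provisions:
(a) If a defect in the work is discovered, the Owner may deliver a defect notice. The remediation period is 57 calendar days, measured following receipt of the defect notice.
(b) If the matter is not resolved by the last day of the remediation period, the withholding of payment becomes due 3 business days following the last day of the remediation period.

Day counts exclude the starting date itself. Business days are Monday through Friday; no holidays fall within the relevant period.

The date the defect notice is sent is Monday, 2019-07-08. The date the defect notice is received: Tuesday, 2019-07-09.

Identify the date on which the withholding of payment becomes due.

The last day of the remediation period: 2019-07-09 + 57 days = 2019-09-04.
From Wednesday, 2019-09-04, 3 business days (Sep 5, Sep 6, Sep 9, skipping weekends) brings us to Monday, 2019-09-09, which is the date on which the withholding of payment becomes due.

2019-09-09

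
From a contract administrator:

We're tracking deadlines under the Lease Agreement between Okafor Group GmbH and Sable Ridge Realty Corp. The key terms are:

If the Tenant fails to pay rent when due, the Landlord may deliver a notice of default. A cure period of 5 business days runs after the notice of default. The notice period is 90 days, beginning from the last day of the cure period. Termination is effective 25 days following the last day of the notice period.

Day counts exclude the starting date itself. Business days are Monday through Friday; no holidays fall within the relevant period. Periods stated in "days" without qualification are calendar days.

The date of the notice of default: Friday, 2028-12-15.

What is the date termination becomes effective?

The last day of the cure period: 5 business days after Friday, 2028-12-15, skipping weekends — Dec 18, Dec 19, Dec 20, Dec 21, Dec 22 — lands on Friday, 2028-12-22.
The last day of the notice period: 90 calendar days after 2028-12-22 is 2029-03-22.
The date termination becomes effective: 2029-03-22 + 25 days = 2029-04-16.

2029-04-16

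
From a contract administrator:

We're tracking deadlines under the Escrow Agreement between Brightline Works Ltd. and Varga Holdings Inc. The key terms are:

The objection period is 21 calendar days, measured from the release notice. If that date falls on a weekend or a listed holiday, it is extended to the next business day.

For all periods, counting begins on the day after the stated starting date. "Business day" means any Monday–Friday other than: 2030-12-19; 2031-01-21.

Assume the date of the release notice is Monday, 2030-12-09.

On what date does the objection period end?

2030-12-30

Adding 21 calendar days to 2030-12-09 gives 2030-12-30, which is the last day of the objection period. 2030-12-30 is a Monday and is not a listed holiday, so no roll-forward applies.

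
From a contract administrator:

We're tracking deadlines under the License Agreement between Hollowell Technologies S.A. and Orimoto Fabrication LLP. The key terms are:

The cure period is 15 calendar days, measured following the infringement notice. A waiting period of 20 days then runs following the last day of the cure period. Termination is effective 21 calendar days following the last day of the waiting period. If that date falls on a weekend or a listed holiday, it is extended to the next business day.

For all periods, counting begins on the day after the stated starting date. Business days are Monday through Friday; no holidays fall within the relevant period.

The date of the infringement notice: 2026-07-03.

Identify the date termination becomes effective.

The last day of the cure period: 2026-07-03 + 15 days = 2026-07-18.
The last day of the waiting period: 2026-07-18 + 20 days = 2026-08-07.
The date termination becomes effective: 21 calendar days after 2026-08-07 is 2026-08-28. 2026-08-28 is a Friday, so no roll-forward applies.

2026-08-28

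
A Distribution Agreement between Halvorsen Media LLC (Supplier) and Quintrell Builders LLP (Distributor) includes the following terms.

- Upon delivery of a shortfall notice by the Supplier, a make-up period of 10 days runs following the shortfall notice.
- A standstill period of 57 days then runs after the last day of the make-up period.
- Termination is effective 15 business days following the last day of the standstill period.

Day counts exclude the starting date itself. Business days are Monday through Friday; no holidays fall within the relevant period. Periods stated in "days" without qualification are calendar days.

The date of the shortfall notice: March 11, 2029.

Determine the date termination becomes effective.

June 7, 2029

The last day of the make-up period: March 11, 2029 + 10 days = March 21, 2029.
Adding 57 calendar days to March 21, 2029 gives May 17, 2029, which is the last day of the standstill period.
The date termination becomes effective: 15 business days after Thursday, May 17, 2029, skipping weekends — May 18, May 21, May 22, May 23, …, Jun 5, Jun 6, Jun 7 — lands on Thursday, June 7, 2029.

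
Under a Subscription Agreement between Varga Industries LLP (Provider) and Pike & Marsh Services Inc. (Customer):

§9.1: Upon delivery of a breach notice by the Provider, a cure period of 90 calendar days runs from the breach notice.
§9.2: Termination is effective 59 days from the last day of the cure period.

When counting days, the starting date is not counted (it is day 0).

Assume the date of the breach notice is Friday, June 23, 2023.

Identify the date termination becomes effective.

November 19, 2023

The last day of the cure period: June 23, 2023 + 90 days = September 21, 2023.
The date termination becomes effective: September 21, 2023 + 59 days = November 19, 2023.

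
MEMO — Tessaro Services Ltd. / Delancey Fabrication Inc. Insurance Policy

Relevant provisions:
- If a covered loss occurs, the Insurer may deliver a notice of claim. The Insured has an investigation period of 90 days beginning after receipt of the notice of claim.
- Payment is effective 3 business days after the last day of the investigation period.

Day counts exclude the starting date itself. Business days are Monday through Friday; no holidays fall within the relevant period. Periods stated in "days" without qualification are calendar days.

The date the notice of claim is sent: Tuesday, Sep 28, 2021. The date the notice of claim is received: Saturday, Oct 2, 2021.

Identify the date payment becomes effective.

The last day of the investigation period: 90 calendar days after Oct 2, 2021 is Dec 31, 2021.
The date payment becomes effective: counting 3 business days from Friday, Dec 31, 2021 (Jan 3, Jan 4, Jan 5, skipping weekends) reaches Wednesday, Jan 5, 2022.

Jan 5, 2022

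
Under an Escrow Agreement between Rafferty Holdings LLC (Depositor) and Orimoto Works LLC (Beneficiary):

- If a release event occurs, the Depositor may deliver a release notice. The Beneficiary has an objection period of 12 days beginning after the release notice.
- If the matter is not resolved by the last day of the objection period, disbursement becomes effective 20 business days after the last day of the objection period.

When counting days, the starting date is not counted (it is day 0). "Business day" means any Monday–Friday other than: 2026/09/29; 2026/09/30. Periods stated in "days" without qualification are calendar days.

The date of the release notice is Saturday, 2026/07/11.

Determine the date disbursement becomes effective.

2026/08/20

The last day of the objection period: 2026/07/11 + 12 days = 2026/07/23.
The date disbursement becomes effective: 20 business days after Thursday, 2026/07/23, skipping weekends — Jul 24, Jul 27, Jul 28, Jul 29, …, Aug 18, Aug 19, Aug 20 — lands on Thursday, 2026/08/20.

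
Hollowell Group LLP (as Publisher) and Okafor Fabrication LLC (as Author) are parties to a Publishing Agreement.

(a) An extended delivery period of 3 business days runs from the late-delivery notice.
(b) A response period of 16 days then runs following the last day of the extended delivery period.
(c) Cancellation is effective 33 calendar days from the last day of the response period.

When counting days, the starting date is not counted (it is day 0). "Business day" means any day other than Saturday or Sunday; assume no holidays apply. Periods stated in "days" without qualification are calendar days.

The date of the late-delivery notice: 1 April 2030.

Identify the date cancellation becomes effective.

From Monday, 1 April 2030, 3 business days (Apr 2, Apr 3, Apr 4, skipping weekends) brings us to Thursday, 4 April 2030, which is the last day of the extended delivery period.
Adding 16 calendar days to 4 April 2030 gives 20 April 2030, which is the last day of the response period.
The date cancellation becomes effective: 20 April 2030 + 33 days = 23 May 2030.

23 May 2030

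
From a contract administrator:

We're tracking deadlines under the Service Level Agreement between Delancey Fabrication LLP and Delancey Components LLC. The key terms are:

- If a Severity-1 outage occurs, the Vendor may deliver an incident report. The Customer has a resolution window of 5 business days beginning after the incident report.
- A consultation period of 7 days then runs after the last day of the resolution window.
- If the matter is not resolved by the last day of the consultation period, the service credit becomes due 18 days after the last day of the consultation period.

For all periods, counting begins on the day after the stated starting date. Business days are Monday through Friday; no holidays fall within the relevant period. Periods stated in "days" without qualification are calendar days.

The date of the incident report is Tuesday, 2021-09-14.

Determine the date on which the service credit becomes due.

From Tuesday, 2021-09-14, 5 business days (Sep 15, Sep 16, Sep 17, Sep 20, Sep 21, skipping weekends) brings us to Tuesday, 2021-09-21, which is the last day of the resolution window.
The last day of the consultation period: 7 calendar days after 2021-09-21 is 2021-09-28.
The date on which the service credit becomes due: 2021-09-28 + 18 days = 2021-10-16.

2021-10-16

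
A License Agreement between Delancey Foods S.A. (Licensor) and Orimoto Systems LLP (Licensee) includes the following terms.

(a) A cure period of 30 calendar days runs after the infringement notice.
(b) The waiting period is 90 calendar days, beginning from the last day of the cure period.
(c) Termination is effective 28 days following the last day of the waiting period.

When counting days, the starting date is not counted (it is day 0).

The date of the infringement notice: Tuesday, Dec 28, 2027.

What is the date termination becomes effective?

The last day of the cure period: Dec 28, 2027 + 30 days = Jan 27, 2028.
Adding 90 calendar days to Jan 27, 2028 gives Apr 26, 2028, which is the last day of the waiting period.
The date termination becomes effective: Apr 26, 2028 + 28 days = May 24, 2028.

May 24, 2028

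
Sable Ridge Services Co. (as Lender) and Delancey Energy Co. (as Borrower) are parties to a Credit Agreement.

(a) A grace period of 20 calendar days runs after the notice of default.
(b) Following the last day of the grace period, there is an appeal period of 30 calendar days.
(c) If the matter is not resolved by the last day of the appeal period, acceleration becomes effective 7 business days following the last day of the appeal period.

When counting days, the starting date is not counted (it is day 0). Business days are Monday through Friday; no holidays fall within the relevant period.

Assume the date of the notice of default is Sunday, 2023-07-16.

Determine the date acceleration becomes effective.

2023-09-13

The last day of the grace period: 2023-07-16 + 20 days = 2023-08-05.
The last day of the appeal period: 30 calendar days after 2023-08-05 is 2023-09-04.
The date acceleration becomes effective: 7 business days after Monday, 2023-09-04, skipping weekends — Sep 5, Sep 6, Sep 7, Sep 8, Sep 11, Sep 12, Sep 13 — lands on Wednesday, 2023-09-13.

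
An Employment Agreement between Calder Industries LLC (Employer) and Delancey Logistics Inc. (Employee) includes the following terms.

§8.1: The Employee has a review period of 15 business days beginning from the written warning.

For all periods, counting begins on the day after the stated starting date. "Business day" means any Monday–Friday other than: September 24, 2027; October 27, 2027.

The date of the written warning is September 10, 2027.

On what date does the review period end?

October 4, 2027

From Friday, September 10, 2027, 15 business days (Sep 13, Sep 14, Sep 15, Sep 16, …, Sep 30, Oct 1, Oct 4, skipping weekends and the listed holiday on Sep 24) brings us to Monday, October 4, 2027, which is the last day of the review period.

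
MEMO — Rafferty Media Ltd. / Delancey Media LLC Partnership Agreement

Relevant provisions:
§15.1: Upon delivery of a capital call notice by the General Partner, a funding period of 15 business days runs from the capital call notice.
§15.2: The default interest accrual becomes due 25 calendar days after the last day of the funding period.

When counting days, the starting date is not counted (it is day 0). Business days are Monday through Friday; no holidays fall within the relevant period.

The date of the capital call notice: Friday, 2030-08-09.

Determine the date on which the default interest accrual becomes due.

2030-09-24

The last day of the funding period: 15 business days after Friday, 2030-08-09, skipping weekends — Aug 12, Aug 13, Aug 14, Aug 15, …, Aug 28, Aug 29, Aug 30 — lands on Friday, 2030-08-30.
The date on which the default interest accrual becomes due: 2030-08-30 + 25 days = 2030-09-24.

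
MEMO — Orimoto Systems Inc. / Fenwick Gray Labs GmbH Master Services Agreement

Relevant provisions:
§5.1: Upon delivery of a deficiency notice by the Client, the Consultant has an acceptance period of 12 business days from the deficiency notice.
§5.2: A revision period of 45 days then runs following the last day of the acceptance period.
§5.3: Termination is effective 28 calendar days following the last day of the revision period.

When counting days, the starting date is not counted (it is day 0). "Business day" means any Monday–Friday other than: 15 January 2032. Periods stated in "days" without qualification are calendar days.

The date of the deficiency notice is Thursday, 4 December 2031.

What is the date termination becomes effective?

The last day of the acceptance period: 12 business days after Thursday, 4 December 2031, skipping weekends — Dec 5, Dec 8, Dec 9, Dec 10, …, Dec 18, Dec 19, Dec 22 — lands on Monday, 22 December 2031.
Adding 45 calendar days to 22 December 2031 gives 5 February 2032, which is the last day of the revision period.
Adding 28 calendar days to 5 February 2032 gives 4 March 2032, which is the date termination becomes effective.

4 March 2032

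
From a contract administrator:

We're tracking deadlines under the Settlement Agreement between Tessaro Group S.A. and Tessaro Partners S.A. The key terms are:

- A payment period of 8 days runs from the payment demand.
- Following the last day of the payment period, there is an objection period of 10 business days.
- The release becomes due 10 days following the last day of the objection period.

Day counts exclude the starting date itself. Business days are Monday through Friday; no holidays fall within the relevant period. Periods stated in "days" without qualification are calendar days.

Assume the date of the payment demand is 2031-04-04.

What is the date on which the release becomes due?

The last day of the payment period: 8 calendar days after 2031-04-04 is 2031-04-12.
From Saturday, 2031-04-12, 10 business days (Apr 14, Apr 15, Apr 16, Apr 17, Apr 18, Apr 21, Apr 22, Apr 23, Apr 24, Apr 25, skipping weekends) brings us to Friday, 2031-04-25, which is the last day of the objection period.
Adding 10 calendar days to 2031-04-25 gives 2031-05-05, which is the date on which the release becomes due.

2031-05-05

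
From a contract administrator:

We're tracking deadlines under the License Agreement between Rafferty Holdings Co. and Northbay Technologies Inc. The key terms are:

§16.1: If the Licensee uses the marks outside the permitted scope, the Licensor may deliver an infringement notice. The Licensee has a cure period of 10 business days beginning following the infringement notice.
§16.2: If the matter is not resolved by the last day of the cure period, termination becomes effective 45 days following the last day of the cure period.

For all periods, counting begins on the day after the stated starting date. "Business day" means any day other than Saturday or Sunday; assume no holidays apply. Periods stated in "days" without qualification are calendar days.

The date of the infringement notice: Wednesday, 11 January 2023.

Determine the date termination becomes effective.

From Wednesday, 11 January 2023, 10 business days (Jan 12, Jan 13, Jan 16, Jan 17, Jan 18, Jan 19, Jan 20, Jan 23, Jan 24, Jan 25, skipping weekends) brings us to Wednesday, 25 January 2023, which is the last day of the cure period.
Adding 45 calendar days to 25 January 2023 gives 11 March 2023, which is the date termination becomes effective.

11 March 2023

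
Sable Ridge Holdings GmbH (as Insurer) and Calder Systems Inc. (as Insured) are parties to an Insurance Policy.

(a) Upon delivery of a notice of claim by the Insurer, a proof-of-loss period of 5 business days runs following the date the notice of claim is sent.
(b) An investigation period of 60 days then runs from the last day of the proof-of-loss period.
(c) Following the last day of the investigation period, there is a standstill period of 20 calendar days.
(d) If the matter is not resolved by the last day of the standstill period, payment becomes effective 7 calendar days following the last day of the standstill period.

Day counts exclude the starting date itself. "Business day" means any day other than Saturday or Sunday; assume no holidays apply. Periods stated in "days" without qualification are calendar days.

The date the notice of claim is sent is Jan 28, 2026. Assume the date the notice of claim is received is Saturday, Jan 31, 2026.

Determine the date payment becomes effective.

The last day of the proof-of-loss period: 5 business days after Wednesday, Jan 28, 2026, skipping weekends — Jan 29, Jan 30, Feb 2, Feb 3, Feb 4 — lands on Wednesday, Feb 4, 2026.
The last day of the investigation period: 60 calendar days after Feb 4, 2026 is Apr 5, 2026.
The last day of the standstill period: Apr 5, 2026 + 20 days = Apr 25, 2026.
The date payment becomes effective: 7 calendar days after Apr 25, 2026 is May 2, 2026.

May 2, 2026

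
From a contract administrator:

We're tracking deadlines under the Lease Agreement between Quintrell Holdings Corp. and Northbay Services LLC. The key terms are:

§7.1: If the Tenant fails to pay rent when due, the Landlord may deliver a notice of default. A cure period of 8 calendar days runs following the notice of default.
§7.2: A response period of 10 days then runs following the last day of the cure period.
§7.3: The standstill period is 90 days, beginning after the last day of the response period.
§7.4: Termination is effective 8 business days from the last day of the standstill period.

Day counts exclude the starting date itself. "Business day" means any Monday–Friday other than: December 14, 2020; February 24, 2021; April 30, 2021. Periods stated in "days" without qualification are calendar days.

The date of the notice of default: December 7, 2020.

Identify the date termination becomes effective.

April 6, 2021

Adding 8 calendar days to December 7, 2020 gives December 15, 2020, which is the last day of the cure period.
The last day of the response period: 10 calendar days after December 15, 2020 is December 25, 2020.
Adding 90 calendar days to December 25, 2020 gives March 25, 2021, which is the last day of the standstill period.
From Thursday, March 25, 2021, 8 business days (Mar 26, Mar 29, Mar 30, Mar 31, Apr 1, Apr 2, Apr 5, Apr 6, skipping weekends) brings us to Tuesday, April 6, 2021, which is the date termination becomes effective.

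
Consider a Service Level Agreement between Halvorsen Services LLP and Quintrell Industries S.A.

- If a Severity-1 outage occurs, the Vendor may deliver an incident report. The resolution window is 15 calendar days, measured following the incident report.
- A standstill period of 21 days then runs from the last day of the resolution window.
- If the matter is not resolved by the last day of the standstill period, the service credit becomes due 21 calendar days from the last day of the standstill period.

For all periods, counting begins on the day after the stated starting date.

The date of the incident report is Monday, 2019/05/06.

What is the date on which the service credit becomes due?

2019/07/02

Adding 15 calendar days to 2019/05/06 gives 2019/05/21, which is the last day of the resolution window.
The last day of the standstill period: 2019/05/21 + 21 days = 2019/06/11.
The date on which the service credit becomes due: 2019/06/11 + 21 days = 2019/07/02.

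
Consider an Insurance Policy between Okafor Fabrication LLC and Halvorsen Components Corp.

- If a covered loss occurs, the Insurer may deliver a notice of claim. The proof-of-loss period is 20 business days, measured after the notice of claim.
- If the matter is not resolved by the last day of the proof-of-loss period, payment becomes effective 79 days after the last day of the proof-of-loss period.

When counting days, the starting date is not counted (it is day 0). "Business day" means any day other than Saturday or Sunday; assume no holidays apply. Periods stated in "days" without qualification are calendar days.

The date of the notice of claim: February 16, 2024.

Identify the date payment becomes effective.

June 2, 2024

The last day of the proof-of-loss period: counting 20 business days from Friday, February 16, 2024 (Feb 19, Feb 20, Feb 21, Feb 22, …, Mar 13, Mar 14, Mar 15, skipping weekends) reaches Friday, March 15, 2024.
Adding 79 calendar days to March 15, 2024 gives June 2, 2024, which is the date payment becomes effective.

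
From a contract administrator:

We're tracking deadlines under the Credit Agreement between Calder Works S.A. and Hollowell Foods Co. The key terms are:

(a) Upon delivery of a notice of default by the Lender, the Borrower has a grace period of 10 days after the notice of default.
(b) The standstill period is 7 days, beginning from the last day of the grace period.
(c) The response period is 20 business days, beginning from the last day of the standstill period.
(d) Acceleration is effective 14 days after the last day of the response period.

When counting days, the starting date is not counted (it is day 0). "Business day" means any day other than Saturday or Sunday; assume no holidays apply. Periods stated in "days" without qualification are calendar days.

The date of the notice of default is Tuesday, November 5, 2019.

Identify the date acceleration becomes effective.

The last day of the grace period: 10 calendar days after November 5, 2019 is November 15, 2019.
The last day of the standstill period: November 15, 2019 + 7 days = November 22, 2019.
From Friday, November 22, 2019, 20 business days (Nov 25, Nov 26, Nov 27, Nov 28, …, Dec 18, Dec 19, Dec 20, skipping weekends) brings us to Friday, December 20, 2019, which is the last day of the response period.
The date acceleration becomes effective: December 20, 2019 + 14 days = January 3, 2020.

January 3, 2020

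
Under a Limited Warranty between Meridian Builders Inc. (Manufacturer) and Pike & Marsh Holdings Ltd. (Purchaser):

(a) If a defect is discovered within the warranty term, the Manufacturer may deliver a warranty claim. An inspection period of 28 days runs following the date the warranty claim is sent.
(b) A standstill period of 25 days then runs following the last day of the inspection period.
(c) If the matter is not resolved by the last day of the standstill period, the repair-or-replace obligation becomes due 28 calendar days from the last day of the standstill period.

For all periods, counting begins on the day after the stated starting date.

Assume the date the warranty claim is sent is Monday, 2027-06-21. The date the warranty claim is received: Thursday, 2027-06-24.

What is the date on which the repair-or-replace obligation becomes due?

The last day of the inspection period: 28 calendar days after 2027-06-21 is 2027-07-19.
The last day of the standstill period: 25 calendar days after 2027-07-19 is 2027-08-13.
The date on which the repair-or-replace obligation becomes due: 28 calendar days after 2027-08-13 is 2027-09-10.

2027-09-10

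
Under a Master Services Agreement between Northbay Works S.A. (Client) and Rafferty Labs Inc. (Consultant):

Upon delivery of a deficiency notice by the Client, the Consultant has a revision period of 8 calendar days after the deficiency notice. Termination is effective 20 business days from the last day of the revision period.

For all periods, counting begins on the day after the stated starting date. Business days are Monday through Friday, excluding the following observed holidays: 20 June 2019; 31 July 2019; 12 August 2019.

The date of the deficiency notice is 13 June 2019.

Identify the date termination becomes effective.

19 July 2019

The last day of the revision period: 8 calendar days after 13 June 2019 is 21 June 2019.
The date termination becomes effective: counting 20 business days from Friday, 21 June 2019 (Jun 24, Jun 25, Jun 26, Jun 27, …, Jul 17, Jul 18, Jul 19, skipping weekends) reaches Friday, 19 July 2019.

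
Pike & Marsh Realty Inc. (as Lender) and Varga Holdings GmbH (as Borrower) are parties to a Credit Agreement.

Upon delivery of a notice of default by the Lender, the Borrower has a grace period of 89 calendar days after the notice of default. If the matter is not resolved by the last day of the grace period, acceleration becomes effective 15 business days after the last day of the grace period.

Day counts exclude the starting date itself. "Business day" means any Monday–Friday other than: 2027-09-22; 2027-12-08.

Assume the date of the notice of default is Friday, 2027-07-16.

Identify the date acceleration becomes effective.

The last day of the grace period: 89 calendar days after 2027-07-16 is 2027-10-13.
The date acceleration becomes effective: 15 business days after Wednesday, 2027-10-13, skipping weekends — Oct 14, Oct 15, Oct 18, Oct 19, …, Nov 1, Nov 2, Nov 3 — lands on Wednesday, 2027-11-03.

2027-11-03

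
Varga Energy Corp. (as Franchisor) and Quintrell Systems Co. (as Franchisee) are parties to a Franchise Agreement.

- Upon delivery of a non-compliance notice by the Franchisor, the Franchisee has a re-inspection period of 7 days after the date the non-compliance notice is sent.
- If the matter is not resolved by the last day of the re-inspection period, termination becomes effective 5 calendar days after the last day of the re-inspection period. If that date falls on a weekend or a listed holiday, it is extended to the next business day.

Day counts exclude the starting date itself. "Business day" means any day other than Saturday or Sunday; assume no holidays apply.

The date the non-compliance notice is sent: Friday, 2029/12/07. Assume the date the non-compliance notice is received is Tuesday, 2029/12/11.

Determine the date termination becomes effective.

Adding 7 calendar days to 2029/12/07 gives 2029/12/14, which is the last day of the re-inspection period.
The date termination becomes effective: 5 calendar days after 2029/12/14 is 2029/12/19. 2029/12/19 is a Wednesday, so no roll-forward applies.

2029/12/19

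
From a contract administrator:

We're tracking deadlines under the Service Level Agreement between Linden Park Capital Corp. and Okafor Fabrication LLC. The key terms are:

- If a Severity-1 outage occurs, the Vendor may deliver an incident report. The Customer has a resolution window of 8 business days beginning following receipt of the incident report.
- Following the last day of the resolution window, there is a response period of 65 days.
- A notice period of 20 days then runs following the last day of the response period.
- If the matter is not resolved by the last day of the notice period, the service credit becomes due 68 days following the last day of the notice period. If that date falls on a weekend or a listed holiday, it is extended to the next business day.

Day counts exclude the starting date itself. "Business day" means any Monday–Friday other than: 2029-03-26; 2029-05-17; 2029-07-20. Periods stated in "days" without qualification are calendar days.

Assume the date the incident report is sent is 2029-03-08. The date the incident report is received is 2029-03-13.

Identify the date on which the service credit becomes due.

2029-08-23

The last day of the resolution window: counting 8 business days from Tuesday, 2029-03-13 (Mar 14, Mar 15, Mar 16, Mar 19, Mar 20, Mar 21, Mar 22, Mar 23, skipping weekends) reaches Friday, 2029-03-23.
The last day of the response period: 2029-03-23 + 65 days = 2029-05-27.
The last day of the notice period: 20 calendar days after 2029-05-27 is 2029-06-16.
The date on which the service credit becomes due: 2029-06-16 + 68 days = 2029-08-23. 2029-08-23 is a Thursday and is not a listed holiday, so no roll-forward applies.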